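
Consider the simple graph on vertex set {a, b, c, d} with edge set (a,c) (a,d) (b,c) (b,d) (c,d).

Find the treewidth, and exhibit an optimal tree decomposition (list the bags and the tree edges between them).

Each bag holds 3 vertices, so the decomposition has width 2, which upper-bounds the treewidth. Conversely, {a, c, d} is a clique of size 3, and the vertices of any clique must share a bag in every tree decomposition; so some bag has ≥ 3 vertices and tw(G) ≥ 2. Therefore the treewidth is 2.

Treewidth 2.
One such decomposition:
Bags: B1 = {b, c, d}  B2 = {a, c, d}
Tree: B1–B2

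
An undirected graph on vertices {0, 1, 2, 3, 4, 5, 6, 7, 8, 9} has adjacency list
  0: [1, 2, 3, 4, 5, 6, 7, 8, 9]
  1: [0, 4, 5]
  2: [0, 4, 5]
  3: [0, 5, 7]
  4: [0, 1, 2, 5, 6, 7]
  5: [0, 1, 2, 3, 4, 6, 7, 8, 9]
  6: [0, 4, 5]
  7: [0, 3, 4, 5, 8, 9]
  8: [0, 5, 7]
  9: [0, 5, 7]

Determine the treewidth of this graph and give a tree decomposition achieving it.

Treewidth 3.
One optimal decomposition is:
Bags: B1 = {0, 5, 7, 9}  B2 = {0, 3, 5, 7}  B3 = {0, 5, 7, 8}  B4 = {0, 4, 5, 7}  B5 = {0, 1, 4, 5}  B6 = {0, 4, 5, 6}  B7 = {0, 2, 4, 5}
Tree: B1–B2, B2–B3, B3–B4, B4–B5, B4–B6, B6–B7

Every bag has size at most 4, so the width is 4 − 1 = 3 and tw(G) ≤ 3. On the other hand G contains the 4-clique {0, 5, 7, 8}. A clique must lie in a single bag of any decomposition, so no decomposition can have width below 3. Hence tw(G) = 3 exactly.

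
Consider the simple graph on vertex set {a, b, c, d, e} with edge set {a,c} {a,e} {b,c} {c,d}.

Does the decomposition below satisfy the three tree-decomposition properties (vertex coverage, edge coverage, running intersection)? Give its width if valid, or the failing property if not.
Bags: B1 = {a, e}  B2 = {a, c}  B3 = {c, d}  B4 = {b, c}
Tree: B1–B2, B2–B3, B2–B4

Checking the three conditions: (i) the bags cover all of {a, b, c, d, e}; (ii) for each edge, some bag contains both endpoints; (iii) the bags containing any fixed vertex form a subtree. All hold, so the decomposition is valid with width 2 − 1 = 1.

Yes; width 1.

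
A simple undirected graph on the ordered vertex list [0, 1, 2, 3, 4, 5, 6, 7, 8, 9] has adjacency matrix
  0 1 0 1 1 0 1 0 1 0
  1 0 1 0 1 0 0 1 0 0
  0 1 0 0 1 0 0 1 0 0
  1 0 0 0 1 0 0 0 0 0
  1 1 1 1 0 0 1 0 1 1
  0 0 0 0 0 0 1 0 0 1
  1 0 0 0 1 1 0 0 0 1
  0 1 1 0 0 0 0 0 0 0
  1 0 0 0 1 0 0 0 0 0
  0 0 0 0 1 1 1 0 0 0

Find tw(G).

A width-2 tree decomposition is:
Bags: B1 = {0, 1, 4}  B2 = {1, 2, 4}  B3 = {0, 4, 6}  B4 = {4, 6, 9}  B5 = {1, 2, 7}  B6 = {0, 3, 4}  B7 = {0, 4, 8}  B8 = {5, 6, 9}
Tree: B1–B2, B1–B3, B3–B4, B2–B5, B3–B6, B6–B7, B4–B8
Each bag holds 3 vertices, so the decomposition has width 2, which upper-bounds the treewidth. On the other hand G contains the 3-clique {0, 4, 8}. A clique must lie in a single bag of any decomposition, so no decomposition can have width below 2. Hence tw(G) = 2 exactly.

2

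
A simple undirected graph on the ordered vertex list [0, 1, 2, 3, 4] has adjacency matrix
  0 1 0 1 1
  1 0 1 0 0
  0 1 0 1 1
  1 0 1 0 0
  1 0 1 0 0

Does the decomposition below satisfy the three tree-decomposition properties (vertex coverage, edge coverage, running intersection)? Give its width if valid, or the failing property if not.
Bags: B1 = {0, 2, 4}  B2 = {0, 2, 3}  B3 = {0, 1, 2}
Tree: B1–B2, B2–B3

Yes; width 2.

Checking the three conditions: (i) the bags cover all of {0, 1, 2, 3, 4}; (ii) for each edge, some bag contains both endpoints; (iii) the bags containing any fixed vertex form a subtree. All hold, so the decomposition is valid with width 3 − 1 = 2.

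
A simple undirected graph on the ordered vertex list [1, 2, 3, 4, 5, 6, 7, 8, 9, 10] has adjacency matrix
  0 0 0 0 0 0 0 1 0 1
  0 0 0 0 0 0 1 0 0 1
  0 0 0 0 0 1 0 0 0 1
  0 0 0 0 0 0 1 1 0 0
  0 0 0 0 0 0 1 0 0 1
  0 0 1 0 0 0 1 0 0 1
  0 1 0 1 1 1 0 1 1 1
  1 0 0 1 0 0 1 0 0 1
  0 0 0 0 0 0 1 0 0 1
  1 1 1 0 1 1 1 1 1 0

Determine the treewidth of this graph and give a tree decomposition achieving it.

Treewidth 2.
Bags: B1 = {7, 9, 10}  B2 = {5, 7, 10}  B3 = {6, 7, 10}  B4 = {7, 8, 10}  B5 = {3, 6, 10}  B6 = {1, 8, 10}  B7 = {4, 7, 8}  B8 = {2, 7, 10}
Tree: B1–B2, B2–B3, B1–B4, B3–B5, B4–B6, B4–B7, B4–B8

Every bag has size at most 3, so the width is 3 − 1 = 2 and tw(G) ≤ 2. For the lower bound, the 3 vertices {1, 8, 10} are pairwise adjacent, and any tree decomposition puts a clique entirely inside one bag — forcing width ≥ 2. Combining the bounds, tw(G) = 2.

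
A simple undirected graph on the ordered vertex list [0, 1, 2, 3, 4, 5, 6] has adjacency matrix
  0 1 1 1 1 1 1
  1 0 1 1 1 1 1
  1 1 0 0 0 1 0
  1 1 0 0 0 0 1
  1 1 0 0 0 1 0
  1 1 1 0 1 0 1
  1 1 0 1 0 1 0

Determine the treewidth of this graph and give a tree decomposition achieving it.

The largest bag has 4 vertices, giving width 3; this decomposition certifies tw(G) ≤ 3. On the other hand G contains the 4-clique {0, 1, 3, 6}. A clique must lie in a single bag of any decomposition, so no decomposition can have width below 3. The upper and lower bounds meet at 3, so that is the treewidth.

Treewidth 3.
One such decomposition:
Bags: B1 = {0, 1, 5, 6}  B2 = {0, 1, 2, 5}  B3 = {0, 1, 4, 5}  B4 = {0, 1, 3, 6}
Tree: B1–B2, B1–B3, B1–B4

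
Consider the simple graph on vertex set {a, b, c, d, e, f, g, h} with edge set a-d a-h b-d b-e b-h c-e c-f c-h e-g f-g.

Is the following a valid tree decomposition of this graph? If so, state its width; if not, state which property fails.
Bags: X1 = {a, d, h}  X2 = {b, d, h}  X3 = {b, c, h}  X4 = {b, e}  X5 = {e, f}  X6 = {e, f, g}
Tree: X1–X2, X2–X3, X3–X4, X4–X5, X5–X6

A tree decomposition must satisfy three properties: every vertex lies in some bag; for every edge, both endpoints lie together in some bag; and for every vertex, the bags containing it form a connected subtree. Here edge (c,e) lies in no bag, so the decomposition is invalid.

No — edge (c,e) lies in no bag.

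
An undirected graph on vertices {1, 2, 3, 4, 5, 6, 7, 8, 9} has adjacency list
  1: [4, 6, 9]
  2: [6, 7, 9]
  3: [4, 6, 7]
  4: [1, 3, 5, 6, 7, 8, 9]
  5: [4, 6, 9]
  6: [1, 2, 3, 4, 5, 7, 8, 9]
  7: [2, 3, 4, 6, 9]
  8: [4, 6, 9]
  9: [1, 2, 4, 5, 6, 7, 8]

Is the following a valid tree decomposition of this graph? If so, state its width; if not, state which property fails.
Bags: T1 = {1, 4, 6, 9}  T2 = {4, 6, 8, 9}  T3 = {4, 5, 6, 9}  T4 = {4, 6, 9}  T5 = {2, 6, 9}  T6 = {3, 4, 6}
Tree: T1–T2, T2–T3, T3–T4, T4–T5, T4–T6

A tree decomposition must satisfy three properties: every vertex lies in some bag; for every edge, both endpoints lie together in some bag; and for every vertex, the bags containing it form a connected subtree. Here vertex 7 appears in no bag, so the decomposition is invalid.

No — vertex 7 appears in no bag.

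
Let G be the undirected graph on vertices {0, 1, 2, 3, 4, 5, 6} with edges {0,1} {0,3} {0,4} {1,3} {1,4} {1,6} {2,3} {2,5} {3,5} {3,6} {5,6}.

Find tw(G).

A width-2 tree decomposition is:
Bags: B1 = {1, 3, 6}  B2 = {0, 1, 3}  B3 = {0, 1, 4}  B4 = {3, 5, 6}  B5 = {2, 3, 5}
Tree: B1–B2, B2–B3, B1–B4, B4–B5
Every bag has size at most 3, so the width is 3 − 1 = 2 and tw(G) ≤ 2. For the lower bound, the 3 vertices {0, 1, 3} are pairwise adjacent, and any tree decomposition puts a clique entirely inside one bag — forcing width ≥ 2. Hence tw(G) = 2 exactly.

2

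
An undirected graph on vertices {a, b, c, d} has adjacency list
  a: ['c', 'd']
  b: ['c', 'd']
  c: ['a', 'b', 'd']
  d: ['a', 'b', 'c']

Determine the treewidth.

2

A width-2 tree decomposition is:
Bags: B1 = {a, c, d}  B2 = {b, c, d}
Tree: B1–B2
The largest bag has 3 vertices, giving width 2; this decomposition certifies tw(G) ≤ 2. For the lower bound, the 3 vertices {a, c, d} are pairwise adjacent, and any tree decomposition puts a clique entirely inside one bag — forcing width ≥ 2. Hence tw(G) = 2 exactly.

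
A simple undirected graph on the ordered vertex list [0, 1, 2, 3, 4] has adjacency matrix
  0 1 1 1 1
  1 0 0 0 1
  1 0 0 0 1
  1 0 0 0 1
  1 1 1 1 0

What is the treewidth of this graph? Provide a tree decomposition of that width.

Every bag has size at most 3, so the width is 3 − 1 = 2 and tw(G) ≤ 2. On the other hand G contains the 3-clique {0, 1, 4}. A clique must lie in a single bag of any decomposition, so no decomposition can have width below 2. Combining the bounds, tw(G) = 2.

Treewidth 2.
Bags: B1 = {0, 3, 4}  B2 = {0, 1, 4}  B3 = {0, 2, 4}
Tree: B1–B2, B2–B3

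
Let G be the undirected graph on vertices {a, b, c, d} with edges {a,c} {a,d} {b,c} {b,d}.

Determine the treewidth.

A width-2 tree decomposition is:
Bags: B1 = {a, b, d}  B2 = {a, b, c}
Tree: B1–B2
Every bag has size at most 3, so the width is 3 − 1 = 2 and tw(G) ≤ 2. Since a–d–b–c–a is a cycle in G, G is not acyclic. Forests are exactly the graphs of treewidth ≤ 1, so tw(G) ≥ 2. Combining the bounds, tw(G) = 2.

2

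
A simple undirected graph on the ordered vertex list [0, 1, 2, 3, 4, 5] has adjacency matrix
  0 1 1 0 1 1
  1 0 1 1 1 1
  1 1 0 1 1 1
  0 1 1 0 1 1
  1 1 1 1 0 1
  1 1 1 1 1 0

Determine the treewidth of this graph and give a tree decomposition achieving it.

Treewidth 4.
One optimal decomposition is:
Bags: B1 = {1, 2, 3, 4, 5}  B2 = {0, 1, 2, 4, 5}
Tree: B1–B2

Each bag holds 5 vertices, so the decomposition has width 4, which upper-bounds the treewidth. For the lower bound, the 5 vertices {0, 1, 2, 4, 5} are pairwise adjacent, and any tree decomposition puts a clique entirely inside one bag — forcing width ≥ 4. Combining the bounds, tw(G) = 4.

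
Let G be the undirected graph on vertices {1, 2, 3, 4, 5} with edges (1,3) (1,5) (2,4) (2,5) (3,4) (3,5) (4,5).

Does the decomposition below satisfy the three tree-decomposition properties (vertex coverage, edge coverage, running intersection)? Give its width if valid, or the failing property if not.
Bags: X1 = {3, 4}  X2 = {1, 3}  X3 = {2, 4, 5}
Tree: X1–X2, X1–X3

A tree decomposition must satisfy three properties: every vertex lies in some bag; for every edge, both endpoints lie together in some bag; and for every vertex, the bags containing it form a connected subtree. Here edge (5,3) lies in no bag, so the decomposition is invalid.

No — edge (5,3) lies in no bag.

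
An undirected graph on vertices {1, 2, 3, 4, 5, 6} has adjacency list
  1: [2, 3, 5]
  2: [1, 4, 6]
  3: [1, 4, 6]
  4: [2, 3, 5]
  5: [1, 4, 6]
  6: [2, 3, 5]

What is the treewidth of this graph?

A width-3 tree decomposition is:
Bags: B1 = {2, 3, 5, 6}  B2 = {1, 2, 3, 5}  B3 = {2, 3, 4, 5}
Tree: B1–B2, B2–B3
Every bag has size at most 4, so the width is 4 − 1 = 3 and tw(G) ≤ 3. For the lower bound: the 4 vertex sets {2,6}, {1,3}, {5}, {4} are disjoint, each induces a connected subgraph, and every pair is joined by at least one edge of G. Contracting each set to a single vertex therefore yields K_{4} as a minor, and since treewidth is minor-monotone, tw(G) ≥ tw(K_{4}) = 3. Hence tw(G) = 3 exactly.

3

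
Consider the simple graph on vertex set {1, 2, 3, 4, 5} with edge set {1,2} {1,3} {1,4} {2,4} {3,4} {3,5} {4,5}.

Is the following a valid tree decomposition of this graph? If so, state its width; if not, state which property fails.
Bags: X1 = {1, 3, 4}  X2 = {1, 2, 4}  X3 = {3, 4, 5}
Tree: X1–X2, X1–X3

Yes; width 2.

Vertex coverage: the bags together contain {1, 2, 3, 4, 5}, the full vertex set. Edge coverage: each edge of G has both endpoints in at least one bag. Running intersection: for every vertex, the bags containing it form a connected subtree. All three properties hold, so this is a valid tree decomposition of width max|bag| − 1 = 2, and hence tw(G) ≤ 2.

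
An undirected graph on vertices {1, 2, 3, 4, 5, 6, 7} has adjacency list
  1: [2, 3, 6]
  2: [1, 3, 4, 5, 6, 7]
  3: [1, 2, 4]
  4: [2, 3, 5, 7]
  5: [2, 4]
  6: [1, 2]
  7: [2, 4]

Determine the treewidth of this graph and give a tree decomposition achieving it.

Treewidth 2.
Bags: B1 = {2, 4, 7}  B2 = {2, 3, 4}  B3 = {1, 2, 3}  B4 = {1, 2, 6}  B5 = {2, 4, 5}
Tree: B1–B2, B2–B3, B3–B4, B1–B5

Every bag has size at most 3, so the width is 3 − 1 = 2 and tw(G) ≤ 2. For the lower bound, the 3 vertices {1, 2, 3} are pairwise adjacent, and any tree decomposition puts a clique entirely inside one bag — forcing width ≥ 2. The upper and lower bounds meet at 2, so that is the treewidth.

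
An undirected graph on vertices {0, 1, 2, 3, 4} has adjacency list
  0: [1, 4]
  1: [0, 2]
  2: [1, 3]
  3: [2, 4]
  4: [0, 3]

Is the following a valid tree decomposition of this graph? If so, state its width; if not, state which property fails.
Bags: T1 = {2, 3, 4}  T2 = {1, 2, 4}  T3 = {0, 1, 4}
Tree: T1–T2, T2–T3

Vertex coverage: the bags together contain {0, 1, 2, 3, 4}, the full vertex set. Edge coverage: each edge of G has both endpoints in at least one bag. Running intersection: for every vertex, the bags containing it form a connected subtree. All three properties hold, so this is a valid tree decomposition of width max|bag| − 1 = 2, and hence tw(G) ≤ 2.

Yes; width 2.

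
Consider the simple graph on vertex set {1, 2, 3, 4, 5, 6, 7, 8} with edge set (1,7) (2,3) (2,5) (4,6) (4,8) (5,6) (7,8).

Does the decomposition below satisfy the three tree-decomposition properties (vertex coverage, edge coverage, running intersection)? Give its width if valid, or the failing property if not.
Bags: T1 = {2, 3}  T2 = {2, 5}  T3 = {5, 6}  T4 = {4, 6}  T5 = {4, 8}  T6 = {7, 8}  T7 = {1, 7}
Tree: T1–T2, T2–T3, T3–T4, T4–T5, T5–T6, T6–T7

Yes; width 1.

Checking the three conditions: (i) the bags cover all of {1, 2, 3, 4, 5, 6, 7, 8}; (ii) for each edge, some bag contains both endpoints; (iii) the bags containing any fixed vertex form a subtree. All hold, so the decomposition is valid with width 2 − 1 = 1.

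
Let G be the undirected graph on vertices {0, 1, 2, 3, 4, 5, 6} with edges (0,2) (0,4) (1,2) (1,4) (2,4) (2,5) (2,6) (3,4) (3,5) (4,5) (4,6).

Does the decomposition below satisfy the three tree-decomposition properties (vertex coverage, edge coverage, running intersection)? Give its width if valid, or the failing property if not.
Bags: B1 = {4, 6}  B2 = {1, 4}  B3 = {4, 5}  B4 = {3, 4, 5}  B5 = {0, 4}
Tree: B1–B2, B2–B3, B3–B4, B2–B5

A tree decomposition must satisfy three properties: every vertex lies in some bag; for every edge, both endpoints lie together in some bag; and for every vertex, the bags containing it form a connected subtree. Here vertex 2 appears in no bag, so the decomposition is invalid.

No — vertex 2 appears in no bag.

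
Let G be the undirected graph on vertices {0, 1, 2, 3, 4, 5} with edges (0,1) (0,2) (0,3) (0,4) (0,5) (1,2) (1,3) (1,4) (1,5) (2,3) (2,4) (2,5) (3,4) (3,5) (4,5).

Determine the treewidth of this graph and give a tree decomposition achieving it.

A single bag containing all 6 vertices is trivially a valid decomposition of width 5. Conversely, {0, 1, 2, 3, 4, 5} is a clique of size 6, and the vertices of any clique must share a bag in every tree decomposition; so some bag has ≥ 6 vertices and tw(G) ≥ 5. Combining the bounds, tw(G) = 5.

Treewidth 5.
One optimal decomposition is:
Bags: B1 = {0, 1, 2, 3, 4, 5}
Tree: (single bag)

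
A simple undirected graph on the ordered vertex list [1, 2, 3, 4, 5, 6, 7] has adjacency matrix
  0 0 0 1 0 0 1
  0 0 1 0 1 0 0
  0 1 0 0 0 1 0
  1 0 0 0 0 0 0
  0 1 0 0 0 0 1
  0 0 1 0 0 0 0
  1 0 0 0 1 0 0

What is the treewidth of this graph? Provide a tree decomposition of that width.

Each bag holds 2 vertices, so the decomposition has width 1, which upper-bounds the treewidth. Any graph with an edge has treewidth ≥ 1, and G has the edge 4–1. Therefore the treewidth is 1.

Treewidth 1.
One optimal decomposition is:
Bags: B1 = {1, 4}  B2 = {1, 7}  B3 = {5, 7}  B4 = {2, 5}  B5 = {2, 3}  B6 = {3, 6}
Tree: B1–B2, B2–B3, B3–B4, B4–B5, B5–B6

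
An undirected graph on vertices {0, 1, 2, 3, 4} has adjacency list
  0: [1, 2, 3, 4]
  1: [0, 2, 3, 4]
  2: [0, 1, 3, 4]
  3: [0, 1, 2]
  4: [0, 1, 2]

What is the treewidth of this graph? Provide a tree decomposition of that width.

Every bag has size at most 4, so the width is 4 − 1 = 3 and tw(G) ≤ 3. Conversely, {0, 1, 2, 3} is a clique of size 4, and the vertices of any clique must share a bag in every tree decomposition; so some bag has ≥ 4 vertices and tw(G) ≥ 3. The upper and lower bounds meet at 3, so that is the treewidth.

Treewidth 3.
One such decomposition:
Bags: B1 = {0, 1, 2, 3}  B2 = {0, 1, 2, 4}
Tree: B1–B2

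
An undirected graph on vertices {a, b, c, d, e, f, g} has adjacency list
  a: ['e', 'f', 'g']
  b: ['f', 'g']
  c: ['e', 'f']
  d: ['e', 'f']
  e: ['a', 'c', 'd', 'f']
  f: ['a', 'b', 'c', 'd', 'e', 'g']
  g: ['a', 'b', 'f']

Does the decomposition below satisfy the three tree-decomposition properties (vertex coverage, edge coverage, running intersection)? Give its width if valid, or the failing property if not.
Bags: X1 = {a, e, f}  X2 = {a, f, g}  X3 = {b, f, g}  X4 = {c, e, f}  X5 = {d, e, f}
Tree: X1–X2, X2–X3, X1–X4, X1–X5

Yes; width 2.

Vertex coverage: the bags together contain {a, b, c, d, e, f, g}, the full vertex set. Edge coverage: each edge of G has both endpoints in at least one bag. Running intersection: for every vertex, the bags containing it form a connected subtree. All three properties hold, so this is a valid tree decomposition of width max|bag| − 1 = 2, and hence tw(G) ≤ 2.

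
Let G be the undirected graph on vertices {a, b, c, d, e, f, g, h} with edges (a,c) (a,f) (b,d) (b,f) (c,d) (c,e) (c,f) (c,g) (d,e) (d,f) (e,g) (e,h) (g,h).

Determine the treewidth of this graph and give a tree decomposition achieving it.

Treewidth 2.
Bags: B1 = {a, c, f}  B2 = {c, d, f}  B3 = {c, d, e}  B4 = {c, e, g}  B5 = {b, d, f}  B6 = {e, g, h}
Tree: B1–B2, B2–B3, B3–B4, B2–B5, B4–B6

Each bag holds 3 vertices, so the decomposition has width 2, which upper-bounds the treewidth. On the other hand G contains the 3-clique {e, g, h}. A clique must lie in a single bag of any decomposition, so no decomposition can have width below 2. The upper and lower bounds meet at 2, so that is the treewidth.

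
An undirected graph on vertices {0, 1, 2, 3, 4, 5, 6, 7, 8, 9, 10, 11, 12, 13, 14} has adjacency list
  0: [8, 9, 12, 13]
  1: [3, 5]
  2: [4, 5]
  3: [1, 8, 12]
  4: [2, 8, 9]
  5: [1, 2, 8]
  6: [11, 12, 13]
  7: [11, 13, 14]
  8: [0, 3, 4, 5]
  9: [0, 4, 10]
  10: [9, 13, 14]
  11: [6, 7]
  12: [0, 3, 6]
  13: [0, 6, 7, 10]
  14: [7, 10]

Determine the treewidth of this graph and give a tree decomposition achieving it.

Each bag holds 4 vertices, so the decomposition has width 3, which upper-bounds the treewidth. For the lower bound: the 4 vertex sets {7,11,14}, {6}, {13}, {0,9,10,12} are disjoint, each induces a connected subgraph, and every pair is joined by at least one edge of G. Contracting each set to a single vertex therefore yields K_{4} as a minor, and since treewidth is minor-monotone, tw(G) ≥ tw(K_{4}) = 3. Therefore the treewidth is 3.

Treewidth 3.
Bags: B1 = {6, 7, 11, 14}  B2 = {6, 7, 13, 14}  B3 = {6, 10, 13, 14}  B4 = {6, 10, 12, 13}  B5 = {0, 10, 12, 13}  B6 = {0, 9, 10, 12}  B7 = {0, 3, 9, 12}  B8 = {0, 3, 8, 9}  B9 = {3, 4, 8, 9}  B10 = {1, 3, 4, 8}  B11 = {1, 4, 5, 8}  B12 = {1, 2, 4, 5}
Tree: B1–B2, B2–B3, B3–B4, B4–B5, B5–B6, B6–B7, B7–B8, B8–B9, B9–B10, B10–B11, B11–B12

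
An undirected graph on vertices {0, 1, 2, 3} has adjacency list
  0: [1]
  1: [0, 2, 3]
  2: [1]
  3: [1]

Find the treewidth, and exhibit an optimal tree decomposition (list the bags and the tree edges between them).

Every bag has size at most 2, so the width is 2 − 1 = 1 and tw(G) ≤ 1. G has an edge, so its treewidth is at least 1. Therefore the treewidth is 1.

Treewidth 1.
One optimal decomposition is:
Bags: B1 = {0, 1}  B2 = {1, 2}  B3 = {1, 3}
Tree: B1–B2, B2–B3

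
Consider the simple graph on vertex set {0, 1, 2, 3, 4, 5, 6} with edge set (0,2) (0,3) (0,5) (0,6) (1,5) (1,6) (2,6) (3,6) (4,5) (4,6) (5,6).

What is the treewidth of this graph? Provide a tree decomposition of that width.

Every bag has size at most 3, so the width is 3 − 1 = 2 and tw(G) ≤ 2. On the other hand G contains the 3-clique {0, 2, 6}. A clique must lie in a single bag of any decomposition, so no decomposition can have width below 2. Therefore the treewidth is 2.

Treewidth 2.
One optimal decomposition is:
Bags: B1 = {0, 5, 6}  B2 = {4, 5, 6}  B3 = {0, 2, 6}  B4 = {1, 5, 6}  B5 = {0, 3, 6}
Tree: B1–B2, B1–B3, B2–B4, B1–B5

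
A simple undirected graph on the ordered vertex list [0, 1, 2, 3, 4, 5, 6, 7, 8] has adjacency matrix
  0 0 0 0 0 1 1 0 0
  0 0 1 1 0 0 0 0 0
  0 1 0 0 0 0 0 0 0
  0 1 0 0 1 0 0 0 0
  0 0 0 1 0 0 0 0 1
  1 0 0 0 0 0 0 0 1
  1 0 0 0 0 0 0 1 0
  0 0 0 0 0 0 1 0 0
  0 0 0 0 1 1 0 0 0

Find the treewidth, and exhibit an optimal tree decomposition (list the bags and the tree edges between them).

Treewidth 1.
One such decomposition:
Bags: B1 = {6, 7}  B2 = {0, 6}  B3 = {0, 5}  B4 = {5, 8}  B5 = {4, 8}  B6 = {3, 4}  B7 = {1, 3}  B8 = {1, 2}
Tree: B1–B2, B2–B3, B3–B4, B4–B5, B5–B6, B6–B7, B7–B8

Each bag holds 2 vertices, so the decomposition has width 1, which upper-bounds the treewidth. Any graph with an edge has treewidth ≥ 1, and G has the edge 7–6. Combining the bounds, tw(G) = 1.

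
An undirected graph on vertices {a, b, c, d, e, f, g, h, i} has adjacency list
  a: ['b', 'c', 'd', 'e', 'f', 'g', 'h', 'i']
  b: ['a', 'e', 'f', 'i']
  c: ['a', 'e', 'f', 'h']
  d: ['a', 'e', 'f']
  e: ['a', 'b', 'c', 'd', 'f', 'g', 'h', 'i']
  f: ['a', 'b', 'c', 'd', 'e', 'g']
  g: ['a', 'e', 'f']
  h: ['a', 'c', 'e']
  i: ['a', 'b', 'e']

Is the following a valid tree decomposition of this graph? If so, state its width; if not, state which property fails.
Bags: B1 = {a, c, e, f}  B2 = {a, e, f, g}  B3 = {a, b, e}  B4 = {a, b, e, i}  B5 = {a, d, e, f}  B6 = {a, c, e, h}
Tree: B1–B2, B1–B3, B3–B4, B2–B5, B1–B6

No — edge (f,b) lies in no bag.

A tree decomposition must satisfy three properties: every vertex lies in some bag; for every edge, both endpoints lie together in some bag; and for every vertex, the bags containing it form a connected subtree. Here edge (f,b) lies in no bag, so the decomposition is invalid.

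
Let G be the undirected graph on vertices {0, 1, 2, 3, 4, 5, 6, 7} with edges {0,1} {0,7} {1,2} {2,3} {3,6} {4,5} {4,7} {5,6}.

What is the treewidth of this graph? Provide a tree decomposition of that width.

Every bag has size at most 3, so the width is 3 − 1 = 2 and tw(G) ≤ 2. Since 2–1–0–7–4–5–6–3–2 is a cycle in G, G is not acyclic. Forests are exactly the graphs of treewidth ≤ 1, so tw(G) ≥ 2. Therefore the treewidth is 2.

Treewidth 2.
Bags: B1 = {0, 1, 2}  B2 = {0, 2, 7}  B3 = {2, 4, 7}  B4 = {2, 4, 5}  B5 = {2, 5, 6}  B6 = {2, 3, 6}
Tree: B1–B2, B2–B3, B3–B4, B4–B5, B5–B6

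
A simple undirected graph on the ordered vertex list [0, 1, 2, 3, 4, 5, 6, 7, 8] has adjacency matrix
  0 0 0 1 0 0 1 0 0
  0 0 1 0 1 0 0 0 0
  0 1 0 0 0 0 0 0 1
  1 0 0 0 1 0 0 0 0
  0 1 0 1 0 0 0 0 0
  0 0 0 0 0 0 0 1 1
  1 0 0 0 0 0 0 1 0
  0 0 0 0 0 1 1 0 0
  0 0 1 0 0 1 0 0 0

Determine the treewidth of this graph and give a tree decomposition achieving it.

The largest bag has 3 vertices, giving width 2; this decomposition certifies tw(G) ≤ 2. Since 8–2–1–4–3–0–6–7–5–8 is a cycle in G, G is not acyclic. Forests are exactly the graphs of treewidth ≤ 1, so tw(G) ≥ 2. The upper and lower bounds meet at 2, so that is the treewidth.

Treewidth 2.
One such decomposition:
Bags: B1 = {1, 2, 8}  B2 = {1, 4, 8}  B3 = {3, 4, 8}  B4 = {0, 3, 8}  B5 = {0, 6, 8}  B6 = {6, 7, 8}  B7 = {5, 7, 8}
Tree: B1–B2, B2–B3, B3–B4, B4–B5, B5–B6, B6–B7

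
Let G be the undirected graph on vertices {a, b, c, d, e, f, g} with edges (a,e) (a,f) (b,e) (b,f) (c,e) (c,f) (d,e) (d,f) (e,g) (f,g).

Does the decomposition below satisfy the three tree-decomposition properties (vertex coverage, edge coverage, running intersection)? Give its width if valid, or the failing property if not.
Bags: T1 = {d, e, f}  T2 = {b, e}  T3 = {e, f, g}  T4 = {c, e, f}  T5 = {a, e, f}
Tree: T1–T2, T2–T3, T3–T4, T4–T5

A tree decomposition must satisfy three properties: every vertex lies in some bag; for every edge, both endpoints lie together in some bag; and for every vertex, the bags containing it form a connected subtree. Here edge (f,b) lies in no bag, so the decomposition is invalid.

No — edge (f,b) lies in no bag.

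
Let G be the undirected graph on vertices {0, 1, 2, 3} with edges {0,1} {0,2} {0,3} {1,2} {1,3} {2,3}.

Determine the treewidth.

A width-3 tree decomposition is:
Bags: B1 = {0, 1, 2, 3}
Tree: (single bag)
A single bag containing all 4 vertices is trivially a valid decomposition of width 3. For the lower bound, the 4 vertices {0, 1, 2, 3} are pairwise adjacent, and any tree decomposition puts a clique entirely inside one bag — forcing width ≥ 3. The upper and lower bounds meet at 3, so that is the treewidth.

3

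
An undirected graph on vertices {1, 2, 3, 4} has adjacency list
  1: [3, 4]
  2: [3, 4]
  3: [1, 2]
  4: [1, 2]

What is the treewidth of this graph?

2

A width-2 tree decomposition is:
Bags: B1 = {1, 2, 3}  B2 = {1, 2, 4}
Tree: B1–B2
The largest bag has 3 vertices, giving width 2; this decomposition certifies tw(G) ≤ 2. For the lower bound, G contains the cycle 2–3–1–4–2, so G is not a forest; only forests have treewidth ≤ 1, hence tw(G) ≥ 2. Combining the bounds, tw(G) = 2.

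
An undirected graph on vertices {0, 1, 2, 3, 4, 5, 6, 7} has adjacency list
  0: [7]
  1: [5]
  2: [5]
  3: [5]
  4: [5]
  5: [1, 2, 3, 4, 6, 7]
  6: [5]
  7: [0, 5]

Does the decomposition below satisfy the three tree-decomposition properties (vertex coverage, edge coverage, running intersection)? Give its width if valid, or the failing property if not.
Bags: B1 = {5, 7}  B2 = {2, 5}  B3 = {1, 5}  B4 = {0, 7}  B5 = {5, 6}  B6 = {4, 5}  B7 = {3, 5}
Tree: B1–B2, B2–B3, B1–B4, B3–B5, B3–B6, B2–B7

Checking the three conditions: (i) the bags cover all of {0, 1, 2, 3, 4, 5, 6, 7}; (ii) for each edge, some bag contains both endpoints; (iii) the bags containing any fixed vertex form a subtree. All hold, so the decomposition is valid with width 2 − 1 = 1.

Yes; width 1.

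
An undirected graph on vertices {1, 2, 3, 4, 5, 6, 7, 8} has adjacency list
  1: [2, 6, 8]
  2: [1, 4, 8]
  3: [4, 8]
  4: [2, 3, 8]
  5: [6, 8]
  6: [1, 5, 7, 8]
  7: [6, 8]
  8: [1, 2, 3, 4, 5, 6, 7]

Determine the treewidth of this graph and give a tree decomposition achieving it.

Treewidth 2.
Bags: B1 = {1, 6, 8}  B2 = {1, 2, 8}  B3 = {5, 6, 8}  B4 = {2, 4, 8}  B5 = {6, 7, 8}  B6 = {3, 4, 8}
Tree: B1–B2, B1–B3, B2–B4, B3–B5, B4–B6

The largest bag has 3 vertices, giving width 2; this decomposition certifies tw(G) ≤ 2. Conversely, {1, 2, 8} is a clique of size 3, and the vertices of any clique must share a bag in every tree decomposition; so some bag has ≥ 3 vertices and tw(G) ≥ 2. The upper and lower bounds meet at 2, so that is the treewidth.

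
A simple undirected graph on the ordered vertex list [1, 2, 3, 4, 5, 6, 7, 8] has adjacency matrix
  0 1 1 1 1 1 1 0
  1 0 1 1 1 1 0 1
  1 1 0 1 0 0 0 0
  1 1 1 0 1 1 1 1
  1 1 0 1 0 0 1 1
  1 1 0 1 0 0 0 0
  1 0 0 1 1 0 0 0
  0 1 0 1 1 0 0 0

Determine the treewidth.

A width-3 tree decomposition is:
Bags: B1 = {1, 2, 4, 5}  B2 = {1, 4, 5, 7}  B3 = {2, 4, 5, 8}  B4 = {1, 2, 4, 6}  B5 = {1, 2, 3, 4}
Tree: B1–B2, B1–B3, B1–B4, B1–B5
The largest bag has 4 vertices, giving width 3; this decomposition certifies tw(G) ≤ 3. On the other hand G contains the 4-clique {2, 4, 5, 8}. A clique must lie in a single bag of any decomposition, so no decomposition can have width below 3. The upper and lower bounds meet at 3, so that is the treewidth.

3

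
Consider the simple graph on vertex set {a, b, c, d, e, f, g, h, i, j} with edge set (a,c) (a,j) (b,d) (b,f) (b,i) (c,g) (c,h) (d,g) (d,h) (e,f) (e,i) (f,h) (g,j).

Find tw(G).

2

A width-2 tree decomposition is:
Bags: B1 = {e, f, i}  B2 = {b, f, i}  B3 = {b, f, h}  B4 = {b, d, h}  B5 = {c, d, h}  B6 = {c, d, g}  B7 = {a, c, g}  B8 = {a, g, j}
Tree: B1–B2, B2–B3, B3–B4, B4–B5, B5–B6, B6–B7, B7–B8
Each bag holds 3 vertices, so the decomposition has width 2, which upper-bounds the treewidth. The edges e–i–b–f–e form a cycle, so G is not a tree and its treewidth is at least 2. The upper and lower bounds meet at 2, so that is the treewidth.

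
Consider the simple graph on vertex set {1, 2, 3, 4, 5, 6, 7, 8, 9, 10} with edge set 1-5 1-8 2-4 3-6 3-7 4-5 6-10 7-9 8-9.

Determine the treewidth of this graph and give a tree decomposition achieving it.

The largest bag has 2 vertices, giving width 1; this decomposition certifies tw(G) ≤ 1. Any graph with an edge has treewidth ≥ 1, and G has the edge 2–4. The upper and lower bounds meet at 1, so that is the treewidth.

Treewidth 1.
One optimal decomposition is:
Bags: B1 = {2, 4}  B2 = {4, 5}  B3 = {1, 5}  B4 = {1, 8}  B5 = {8, 9}  B6 = {7, 9}  B7 = {3, 7}  B8 = {3, 6}  B9 = {6, 10}
Tree: B1–B2, B2–B3, B3–B4, B4–B5, B5–B6, B6–B7, B7–B8, B8–B9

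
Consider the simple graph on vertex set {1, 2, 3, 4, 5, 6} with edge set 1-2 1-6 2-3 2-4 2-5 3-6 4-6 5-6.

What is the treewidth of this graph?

2

A width-2 tree decomposition is:
Bags: B1 = {1, 2, 6}  B2 = {2, 4, 6}  B3 = {2, 5, 6}  B4 = {2, 3, 6}
Tree: B1–B2, B2–B3, B3–B4
The largest bag has 3 vertices, giving width 2; this decomposition certifies tw(G) ≤ 2. Since 2–1–6–4–2 is a cycle in G, G is not acyclic. Forests are exactly the graphs of treewidth ≤ 1, so tw(G) ≥ 2. Therefore the treewidth is 2.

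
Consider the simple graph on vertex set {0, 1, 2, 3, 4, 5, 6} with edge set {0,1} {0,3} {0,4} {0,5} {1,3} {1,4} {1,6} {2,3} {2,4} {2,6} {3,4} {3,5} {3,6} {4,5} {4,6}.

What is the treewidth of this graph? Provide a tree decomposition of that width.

Every bag has size at most 4, so the width is 4 − 1 = 3 and tw(G) ≤ 3. On the other hand G contains the 4-clique {0, 1, 3, 4}. A clique must lie in a single bag of any decomposition, so no decomposition can have width below 3. Hence tw(G) = 3 exactly.

Treewidth 3.
One such decomposition:
Bags: B1 = {1, 3, 4, 6}  B2 = {2, 3, 4, 6}  B3 = {0, 1, 3, 4}  B4 = {0, 3, 4, 5}
Tree: B1–B2, B1–B3, B3–B4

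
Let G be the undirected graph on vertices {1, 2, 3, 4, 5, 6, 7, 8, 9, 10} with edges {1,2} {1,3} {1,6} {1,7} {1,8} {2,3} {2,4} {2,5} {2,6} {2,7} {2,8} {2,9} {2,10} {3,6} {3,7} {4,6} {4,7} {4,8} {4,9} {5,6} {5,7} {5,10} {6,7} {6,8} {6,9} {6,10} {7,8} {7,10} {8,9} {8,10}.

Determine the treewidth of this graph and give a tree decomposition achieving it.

The largest bag has 5 vertices, giving width 4; this decomposition certifies tw(G) ≤ 4. Conversely, {2, 4, 6, 8, 9} is a clique of size 5, and the vertices of any clique must share a bag in every tree decomposition; so some bag has ≥ 5 vertices and tw(G) ≥ 4. Therefore the treewidth is 4.

Treewidth 4.
One optimal decomposition is:
Bags: B1 = {2, 6, 7, 8, 10}  B2 = {2, 4, 6, 7, 8}  B3 = {2, 5, 6, 7, 10}  B4 = {1, 2, 6, 7, 8}  B5 = {1, 2, 3, 6, 7}  B6 = {2, 4, 6, 8, 9}
Tree: B1–B2, B1–B3, B2–B4, B4–B5, B2–B6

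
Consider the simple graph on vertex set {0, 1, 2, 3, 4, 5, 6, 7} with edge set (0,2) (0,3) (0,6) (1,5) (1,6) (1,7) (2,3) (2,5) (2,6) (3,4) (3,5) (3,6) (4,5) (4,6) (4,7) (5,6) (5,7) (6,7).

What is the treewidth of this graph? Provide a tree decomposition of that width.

Every bag has size at most 4, so the width is 4 − 1 = 3 and tw(G) ≤ 3. For the lower bound, the 4 vertices {0, 2, 3, 6} are pairwise adjacent, and any tree decomposition puts a clique entirely inside one bag — forcing width ≥ 3. Hence tw(G) = 3 exactly.

Treewidth 3.
One optimal decomposition is:
Bags: B1 = {3, 4, 5, 6}  B2 = {4, 5, 6, 7}  B3 = {2, 3, 5, 6}  B4 = {1, 5, 6, 7}  B5 = {0, 2, 3, 6}
Tree: B1–B2, B1–B3, B2–B4, B3–B5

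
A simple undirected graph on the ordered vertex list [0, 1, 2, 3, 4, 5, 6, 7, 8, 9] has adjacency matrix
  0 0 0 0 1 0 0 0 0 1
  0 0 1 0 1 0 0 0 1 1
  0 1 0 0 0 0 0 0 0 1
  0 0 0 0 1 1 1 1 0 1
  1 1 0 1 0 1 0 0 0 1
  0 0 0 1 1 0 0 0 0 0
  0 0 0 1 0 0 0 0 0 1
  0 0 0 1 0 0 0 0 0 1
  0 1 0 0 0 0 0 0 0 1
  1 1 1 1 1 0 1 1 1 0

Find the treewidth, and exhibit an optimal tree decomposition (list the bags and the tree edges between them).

Every bag has size at most 3, so the width is 3 − 1 = 2 and tw(G) ≤ 2. On the other hand G contains the 3-clique {0, 4, 9}. A clique must lie in a single bag of any decomposition, so no decomposition can have width below 2. Therefore the treewidth is 2.

Treewidth 2.
Bags: B1 = {1, 4, 9}  B2 = {3, 4, 9}  B3 = {1, 8, 9}  B4 = {0, 4, 9}  B5 = {3, 7, 9}  B6 = {1, 2, 9}  B7 = {3, 6, 9}  B8 = {3, 4, 5}
Tree: B1–B2, B1–B3, B1–B4, B2–B5, B1–B6, B5–B7, B2–B8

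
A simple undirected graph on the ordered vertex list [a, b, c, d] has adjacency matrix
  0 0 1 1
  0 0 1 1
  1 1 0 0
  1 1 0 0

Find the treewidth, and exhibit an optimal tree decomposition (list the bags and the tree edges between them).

Treewidth 2.
One optimal decomposition is:
Bags: B1 = {a, b, d}  B2 = {a, b, c}
Tree: B1–B2

Every bag has size at most 3, so the width is 3 − 1 = 2 and tw(G) ≤ 2. The edges b–d–a–c–b form a cycle, so G is not a tree and its treewidth is at least 2. Therefore the treewidth is 2.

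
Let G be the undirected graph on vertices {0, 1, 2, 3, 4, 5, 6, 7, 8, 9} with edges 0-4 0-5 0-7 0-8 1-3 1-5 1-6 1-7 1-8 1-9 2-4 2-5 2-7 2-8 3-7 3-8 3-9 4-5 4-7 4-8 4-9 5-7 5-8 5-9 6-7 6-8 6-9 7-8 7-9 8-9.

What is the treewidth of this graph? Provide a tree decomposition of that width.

Treewidth 4.
Bags: B1 = {4, 5, 7, 8, 9}  B2 = {0, 4, 5, 7, 8}  B3 = {1, 5, 7, 8, 9}  B4 = {2, 4, 5, 7, 8}  B5 = {1, 3, 7, 8, 9}  B6 = {1, 6, 7, 8, 9}
Tree: B1–B2, B1–B3, B2–B4, B3–B5, B5–B6

Each bag holds 5 vertices, so the decomposition has width 4, which upper-bounds the treewidth. Conversely, {1, 3, 7, 8, 9} is a clique of size 5, and the vertices of any clique must share a bag in every tree decomposition; so some bag has ≥ 5 vertices and tw(G) ≥ 4. Hence tw(G) = 4 exactly.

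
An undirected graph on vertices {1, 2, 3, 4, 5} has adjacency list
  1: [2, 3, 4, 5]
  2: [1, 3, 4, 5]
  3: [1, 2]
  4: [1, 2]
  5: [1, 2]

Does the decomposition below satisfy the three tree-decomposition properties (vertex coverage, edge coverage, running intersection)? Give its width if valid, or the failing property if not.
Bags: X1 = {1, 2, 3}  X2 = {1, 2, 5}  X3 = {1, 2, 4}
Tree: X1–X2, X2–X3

Yes; width 2.

Checking the three conditions: (i) the bags cover all of {1, 2, 3, 4, 5}; (ii) for each edge, some bag contains both endpoints; (iii) the bags containing any fixed vertex form a subtree. All hold, so the decomposition is valid with width 3 − 1 = 2.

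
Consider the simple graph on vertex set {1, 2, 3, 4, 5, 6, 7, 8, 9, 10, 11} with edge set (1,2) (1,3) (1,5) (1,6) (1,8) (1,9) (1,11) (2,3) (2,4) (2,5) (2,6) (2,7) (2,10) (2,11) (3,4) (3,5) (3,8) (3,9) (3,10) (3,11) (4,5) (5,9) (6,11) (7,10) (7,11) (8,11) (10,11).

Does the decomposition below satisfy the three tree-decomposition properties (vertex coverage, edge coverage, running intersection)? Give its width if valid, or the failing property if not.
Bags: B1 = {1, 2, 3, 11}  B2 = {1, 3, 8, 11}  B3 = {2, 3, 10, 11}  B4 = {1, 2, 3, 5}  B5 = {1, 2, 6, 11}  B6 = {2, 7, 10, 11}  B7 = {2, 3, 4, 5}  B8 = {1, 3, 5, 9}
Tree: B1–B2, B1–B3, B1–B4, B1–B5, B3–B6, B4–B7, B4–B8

Vertex coverage: the bags together contain {1, 2, 3, 4, 5, 6, 7, 8, 9, 10, 11}, the full vertex set. Edge coverage: each edge of G has both endpoints in at least one bag. Running intersection: for every vertex, the bags containing it form a connected subtree. All three properties hold, so this is a valid tree decomposition of width max|bag| − 1 = 3, and hence tw(G) ≤ 3.

Yes; width 3.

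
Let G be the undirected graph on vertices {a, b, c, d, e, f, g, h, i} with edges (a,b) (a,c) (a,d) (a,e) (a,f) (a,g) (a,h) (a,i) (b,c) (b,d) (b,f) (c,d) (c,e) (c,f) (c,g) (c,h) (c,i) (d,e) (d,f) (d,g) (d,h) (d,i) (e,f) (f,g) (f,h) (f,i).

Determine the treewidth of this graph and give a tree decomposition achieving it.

Every bag has size at most 5, so the width is 5 − 1 = 4 and tw(G) ≤ 4. For the lower bound, the 5 vertices {a, c, d, f, g} are pairwise adjacent, and any tree decomposition puts a clique entirely inside one bag — forcing width ≥ 4. Hence tw(G) = 4 exactly.

Treewidth 4.
One such decomposition:
Bags: B1 = {a, c, d, f, i}  B2 = {a, c, d, f, g}  B3 = {a, c, d, f, h}  B4 = {a, c, d, e, f}  B5 = {a, b, c, d, f}
Tree: B1–B2, B2–B3, B1–B4, B4–B5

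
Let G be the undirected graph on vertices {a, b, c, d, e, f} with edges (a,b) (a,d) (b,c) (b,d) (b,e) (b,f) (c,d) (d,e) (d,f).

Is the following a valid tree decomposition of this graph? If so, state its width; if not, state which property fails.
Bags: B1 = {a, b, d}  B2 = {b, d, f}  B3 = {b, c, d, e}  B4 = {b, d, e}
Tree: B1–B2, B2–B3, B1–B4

No — bags containing vertex e are not connected in the tree.

A tree decomposition must satisfy three properties: every vertex lies in some bag; for every edge, both endpoints lie together in some bag; and for every vertex, the bags containing it form a connected subtree. Here bags containing vertex e are not connected in the tree, so the decomposition is invalid.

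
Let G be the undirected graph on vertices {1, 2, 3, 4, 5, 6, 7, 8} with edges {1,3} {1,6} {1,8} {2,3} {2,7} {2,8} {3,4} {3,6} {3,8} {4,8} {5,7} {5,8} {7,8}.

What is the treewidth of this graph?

2

A width-2 tree decomposition is:
Bags: B1 = {2, 3, 8}  B2 = {2, 7, 8}  B3 = {5, 7, 8}  B4 = {3, 4, 8}  B5 = {1, 3, 8}  B6 = {1, 3, 6}
Tree: B1–B2, B2–B3, B1–B4, B1–B5, B5–B6
The largest bag has 3 vertices, giving width 2; this decomposition certifies tw(G) ≤ 2. For the lower bound, the 3 vertices {1, 3, 8} are pairwise adjacent, and any tree decomposition puts a clique entirely inside one bag — forcing width ≥ 2. Combining the bounds, tw(G) = 2.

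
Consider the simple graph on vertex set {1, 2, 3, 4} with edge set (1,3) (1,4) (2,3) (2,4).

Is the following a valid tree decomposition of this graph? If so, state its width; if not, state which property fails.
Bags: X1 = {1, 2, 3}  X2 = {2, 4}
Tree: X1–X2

No — edge (1,4) lies in no bag.

A tree decomposition must satisfy three properties: every vertex lies in some bag; for every edge, both endpoints lie together in some bag; and for every vertex, the bags containing it form a connected subtree. Here edge (1,4) lies in no bag, so the decomposition is invalid.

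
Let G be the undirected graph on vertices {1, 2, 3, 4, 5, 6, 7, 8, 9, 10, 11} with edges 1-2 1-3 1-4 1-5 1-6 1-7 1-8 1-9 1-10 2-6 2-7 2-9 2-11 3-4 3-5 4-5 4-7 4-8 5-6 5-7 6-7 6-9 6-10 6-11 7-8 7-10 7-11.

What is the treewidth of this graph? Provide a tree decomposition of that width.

Treewidth 3.
One optimal decomposition is:
Bags: B1 = {1, 6, 7, 10}  B2 = {1, 2, 6, 7}  B3 = {1, 5, 6, 7}  B4 = {1, 4, 5, 7}  B5 = {2, 6, 7, 11}  B6 = {1, 4, 7, 8}  B7 = {1, 2, 6, 9}  B8 = {1, 3, 4, 5}
Tree: B1–B2, B2–B3, B3–B4, B2–B5, B4–B6, B2–B7, B4–B8

Every bag has size at most 4, so the width is 4 − 1 = 3 and tw(G) ≤ 3. For the lower bound, the 4 vertices {1, 2, 6, 9} are pairwise adjacent, and any tree decomposition puts a clique entirely inside one bag — forcing width ≥ 3. Hence tw(G) = 3 exactly.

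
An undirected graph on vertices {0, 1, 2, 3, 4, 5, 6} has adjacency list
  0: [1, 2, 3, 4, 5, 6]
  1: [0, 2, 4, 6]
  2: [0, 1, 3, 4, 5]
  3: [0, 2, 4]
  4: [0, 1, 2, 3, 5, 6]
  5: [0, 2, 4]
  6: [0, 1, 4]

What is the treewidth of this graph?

3

A width-3 tree decomposition is:
Bags: B1 = {0, 1, 2, 4}  B2 = {0, 2, 3, 4}  B3 = {0, 2, 4, 5}  B4 = {0, 1, 4, 6}
Tree: B1–B2, B2–B3, B1–B4
Every bag has size at most 4, so the width is 4 − 1 = 3 and tw(G) ≤ 3. For the lower bound, the 4 vertices {0, 1, 2, 4} are pairwise adjacent, and any tree decomposition puts a clique entirely inside one bag — forcing width ≥ 3. Hence tw(G) = 3 exactly.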